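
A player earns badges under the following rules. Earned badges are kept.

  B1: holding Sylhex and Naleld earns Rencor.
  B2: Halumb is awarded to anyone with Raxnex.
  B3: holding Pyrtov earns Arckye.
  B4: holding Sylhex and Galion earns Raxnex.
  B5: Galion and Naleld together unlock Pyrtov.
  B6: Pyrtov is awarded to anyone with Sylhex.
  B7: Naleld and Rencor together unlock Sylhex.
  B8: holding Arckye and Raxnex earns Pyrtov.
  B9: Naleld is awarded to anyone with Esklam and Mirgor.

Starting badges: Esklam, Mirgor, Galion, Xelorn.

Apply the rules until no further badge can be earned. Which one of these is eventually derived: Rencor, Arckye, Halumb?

With Esklam and Mirgor, Naleld is earned (B9).
With Galion and Naleld, Pyrtov is earned (B5).
With Pyrtov, Arckye is earned (B3).
Halumb would need Raxnex (B2), but Raxnex is never earned. Rencor would need Sylhex and Naleld (B1), but Sylhex is never earned.

Arckye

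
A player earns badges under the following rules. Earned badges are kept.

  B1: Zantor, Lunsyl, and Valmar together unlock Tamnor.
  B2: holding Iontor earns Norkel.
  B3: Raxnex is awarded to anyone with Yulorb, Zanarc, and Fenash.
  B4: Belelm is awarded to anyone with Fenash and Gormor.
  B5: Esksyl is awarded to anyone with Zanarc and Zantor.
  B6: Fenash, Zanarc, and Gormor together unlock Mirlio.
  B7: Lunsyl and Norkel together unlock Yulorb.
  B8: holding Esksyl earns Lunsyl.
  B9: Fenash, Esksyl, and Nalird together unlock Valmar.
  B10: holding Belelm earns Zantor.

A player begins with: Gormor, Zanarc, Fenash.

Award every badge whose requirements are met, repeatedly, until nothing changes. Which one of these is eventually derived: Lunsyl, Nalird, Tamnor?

With Fenash and Gormor, Belelm is earned (B4).
With Belelm, Zantor is earned (B10).
With Zanarc and Zantor, Esksyl is earned (B5).
With Esksyl, Lunsyl is earned (B8).
No rule produces Nalird, and it is not given. Tamnor would need Zantor, Lunsyl, and Valmar (B1), but Valmar is never earned.

Lunsyl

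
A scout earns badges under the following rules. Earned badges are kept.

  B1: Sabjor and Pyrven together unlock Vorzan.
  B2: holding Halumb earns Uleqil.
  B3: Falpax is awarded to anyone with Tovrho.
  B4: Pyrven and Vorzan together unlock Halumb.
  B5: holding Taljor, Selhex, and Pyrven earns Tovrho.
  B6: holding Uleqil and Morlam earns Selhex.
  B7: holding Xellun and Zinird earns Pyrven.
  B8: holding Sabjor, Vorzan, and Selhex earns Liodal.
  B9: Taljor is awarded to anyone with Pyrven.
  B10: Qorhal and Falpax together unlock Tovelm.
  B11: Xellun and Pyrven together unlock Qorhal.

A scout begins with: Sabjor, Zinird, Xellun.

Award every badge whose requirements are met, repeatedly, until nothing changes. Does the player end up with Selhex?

No

Selhex would need Uleqil and Morlam (B6), but Morlam is never earned.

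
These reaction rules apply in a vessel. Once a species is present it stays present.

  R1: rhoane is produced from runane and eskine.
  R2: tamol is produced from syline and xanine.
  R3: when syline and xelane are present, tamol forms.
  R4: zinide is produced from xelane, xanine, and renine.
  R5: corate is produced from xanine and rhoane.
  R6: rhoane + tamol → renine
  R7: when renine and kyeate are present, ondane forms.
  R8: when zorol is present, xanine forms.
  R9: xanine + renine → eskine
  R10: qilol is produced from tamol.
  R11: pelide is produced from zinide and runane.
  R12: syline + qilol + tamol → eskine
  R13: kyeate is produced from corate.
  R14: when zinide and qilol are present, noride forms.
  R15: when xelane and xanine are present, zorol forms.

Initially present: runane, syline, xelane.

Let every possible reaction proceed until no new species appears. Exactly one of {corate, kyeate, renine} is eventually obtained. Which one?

renine

syline and xelane present → tamol forms (R3).
tamol present → qilol forms (R10).
syline, qilol, and tamol present → eskine forms (R12).
runane and eskine present → rhoane forms (R1).
rhoane and tamol present → renine forms (R6).
kyeate would need corate (R13), but corate never forms. corate would need xanine and rhoane (R5), but xanine never forms.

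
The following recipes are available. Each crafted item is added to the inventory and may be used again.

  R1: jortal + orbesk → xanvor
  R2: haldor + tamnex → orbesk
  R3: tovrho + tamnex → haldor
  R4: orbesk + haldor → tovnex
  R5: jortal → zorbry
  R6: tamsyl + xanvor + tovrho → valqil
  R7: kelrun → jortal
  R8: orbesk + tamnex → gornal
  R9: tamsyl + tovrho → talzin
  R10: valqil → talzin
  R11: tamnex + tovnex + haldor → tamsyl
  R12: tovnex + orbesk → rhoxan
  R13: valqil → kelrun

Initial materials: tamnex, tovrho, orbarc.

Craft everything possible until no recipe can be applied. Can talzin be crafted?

Yes

Using R3, tovrho and tamnex make haldor.
haldor + tamnex → orbesk (R2).
orbesk + haldor → tovnex (R4).
tamnex + tovnex + haldor → tamsyl (R11).
Using R9, tamsyl and tovrho make talzin.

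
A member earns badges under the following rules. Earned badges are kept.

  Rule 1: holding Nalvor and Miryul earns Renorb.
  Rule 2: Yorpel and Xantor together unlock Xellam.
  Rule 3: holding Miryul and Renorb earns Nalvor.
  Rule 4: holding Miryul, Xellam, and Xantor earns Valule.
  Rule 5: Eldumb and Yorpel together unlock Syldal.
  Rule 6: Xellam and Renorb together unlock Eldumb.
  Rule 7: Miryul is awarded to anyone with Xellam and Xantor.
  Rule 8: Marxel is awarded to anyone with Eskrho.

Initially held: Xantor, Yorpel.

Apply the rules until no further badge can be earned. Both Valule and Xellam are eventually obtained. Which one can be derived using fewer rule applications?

Xellam

Xellam: With Yorpel and Xantor, Xellam is earned (Rule 2). [1 rule application]
Valule: With Yorpel and Xantor, Xellam is earned (Rule 2). With Xellam and Xantor, Miryul is earned (Rule 7). With Miryul, Xellam, and Xantor, Valule is earned (Rule 4). [3 rule applications]
Xellam needs fewer.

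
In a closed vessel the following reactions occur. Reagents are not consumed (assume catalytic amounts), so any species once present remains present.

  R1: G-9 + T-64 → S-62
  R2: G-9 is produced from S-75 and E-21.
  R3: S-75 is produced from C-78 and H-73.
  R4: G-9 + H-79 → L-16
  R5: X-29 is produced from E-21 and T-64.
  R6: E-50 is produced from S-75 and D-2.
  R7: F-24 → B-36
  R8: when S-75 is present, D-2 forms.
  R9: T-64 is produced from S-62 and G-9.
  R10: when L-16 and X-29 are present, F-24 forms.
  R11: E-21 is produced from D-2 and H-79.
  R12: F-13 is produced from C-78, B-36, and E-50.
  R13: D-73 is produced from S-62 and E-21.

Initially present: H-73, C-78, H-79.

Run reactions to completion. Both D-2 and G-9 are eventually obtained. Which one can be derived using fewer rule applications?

D-2

D-2: C-78 and H-73 present → S-75 forms (R3). S-75 present → D-2 forms (R8). [2 rule applications]
G-9: C-78 and H-73 present → S-75 forms (R3). S-75 present → D-2 forms (R8). D-2 and H-79 present → E-21 forms (R11). S-75 and E-21 present → G-9 forms (R2). [4 rule applications]
D-2 needs fewer.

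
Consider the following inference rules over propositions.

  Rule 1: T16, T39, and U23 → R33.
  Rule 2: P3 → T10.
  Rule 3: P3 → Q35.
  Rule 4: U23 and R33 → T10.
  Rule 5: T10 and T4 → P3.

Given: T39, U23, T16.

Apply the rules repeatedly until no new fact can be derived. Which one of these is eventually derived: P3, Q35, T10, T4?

T10

T16, T39, and U23 hold, so R33 follows (Rule 1).
U23 and R33 hold, so T10 follows (Rule 4).
P3 would need T10 and T4 (Rule 5), but T4 is never established. No rule produces T4, and it is not given. Q35 would need P3 (Rule 3), but P3 is never established.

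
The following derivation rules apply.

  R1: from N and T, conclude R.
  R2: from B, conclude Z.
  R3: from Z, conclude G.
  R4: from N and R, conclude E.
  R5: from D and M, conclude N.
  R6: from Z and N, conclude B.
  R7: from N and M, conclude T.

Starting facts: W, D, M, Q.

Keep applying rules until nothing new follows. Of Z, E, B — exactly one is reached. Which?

E

D and M hold, so N follows (R5).
From N and M, R7 gives T.
N and T hold, so R follows (R1).
From N and R, R4 gives E.
Z would need B (R2), but B is never established. B would need Z and N (R6), but Z is never established.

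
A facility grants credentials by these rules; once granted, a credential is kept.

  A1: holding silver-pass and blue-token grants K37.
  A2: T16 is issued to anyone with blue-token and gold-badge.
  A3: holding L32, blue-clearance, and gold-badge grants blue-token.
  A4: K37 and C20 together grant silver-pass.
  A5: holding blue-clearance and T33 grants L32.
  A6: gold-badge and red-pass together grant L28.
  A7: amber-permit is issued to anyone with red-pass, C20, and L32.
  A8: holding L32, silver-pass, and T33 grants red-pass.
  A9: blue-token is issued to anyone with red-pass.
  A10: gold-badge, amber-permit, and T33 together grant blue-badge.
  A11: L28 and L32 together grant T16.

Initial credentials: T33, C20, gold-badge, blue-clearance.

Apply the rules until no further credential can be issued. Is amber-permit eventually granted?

amber-permit would need red-pass, C20, and L32 (A7), but red-pass is never granted.

No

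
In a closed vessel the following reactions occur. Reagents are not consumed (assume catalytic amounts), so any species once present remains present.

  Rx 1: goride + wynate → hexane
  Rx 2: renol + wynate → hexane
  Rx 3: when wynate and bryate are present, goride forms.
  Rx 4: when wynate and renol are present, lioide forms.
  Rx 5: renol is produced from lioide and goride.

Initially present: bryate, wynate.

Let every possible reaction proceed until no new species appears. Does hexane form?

Yes

wynate and bryate present → goride forms (Rx 3).
goride and wynate present → hexane forms (Rx 1).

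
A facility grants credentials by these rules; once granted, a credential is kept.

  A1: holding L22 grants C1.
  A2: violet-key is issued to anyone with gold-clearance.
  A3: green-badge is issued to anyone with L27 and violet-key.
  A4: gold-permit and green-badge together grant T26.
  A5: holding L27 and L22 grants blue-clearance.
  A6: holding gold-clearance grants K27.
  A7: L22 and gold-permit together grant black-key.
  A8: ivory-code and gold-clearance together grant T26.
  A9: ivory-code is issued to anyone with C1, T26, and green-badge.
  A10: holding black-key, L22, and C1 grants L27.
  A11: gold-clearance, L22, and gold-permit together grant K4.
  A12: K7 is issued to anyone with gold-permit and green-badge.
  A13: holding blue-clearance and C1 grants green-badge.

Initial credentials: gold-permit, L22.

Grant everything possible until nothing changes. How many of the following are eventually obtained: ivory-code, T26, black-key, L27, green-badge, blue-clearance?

Holding L22 and gold-permit grants black-key (A7).
Holding L22 grants C1 (A1).
Holding black-key, L22, and C1 grants L27 (A10).
Holding L27 and L22 grants blue-clearance (A5).
Holding blue-clearance and C1 grants green-badge (A13).
Holding gold-permit and green-badge grants T26 (A4).
Holding C1, T26, and green-badge grants ivory-code (A9).
ivory-code: reached.
T26: reached.
black-key: reached.
L27: reached.
green-badge: reached.
blue-clearance: reached.
All 6 are reached.

6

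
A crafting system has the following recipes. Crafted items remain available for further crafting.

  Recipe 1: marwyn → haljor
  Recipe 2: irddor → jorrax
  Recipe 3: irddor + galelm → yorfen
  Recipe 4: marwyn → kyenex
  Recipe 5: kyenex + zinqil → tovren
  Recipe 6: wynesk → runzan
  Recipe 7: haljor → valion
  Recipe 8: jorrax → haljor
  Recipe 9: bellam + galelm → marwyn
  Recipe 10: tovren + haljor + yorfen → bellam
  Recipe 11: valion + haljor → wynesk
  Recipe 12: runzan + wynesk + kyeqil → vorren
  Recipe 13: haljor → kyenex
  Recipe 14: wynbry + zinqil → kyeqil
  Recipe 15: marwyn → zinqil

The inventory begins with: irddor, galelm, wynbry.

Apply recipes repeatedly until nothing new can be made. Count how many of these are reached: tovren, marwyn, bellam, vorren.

0

tovren would need kyenex and zinqil (Recipe 5), but zinqil is never obtained.
marwyn would need bellam and galelm (Recipe 9), but bellam is never obtained.
bellam would need tovren, haljor, and yorfen (Recipe 10), but tovren is never obtained.
vorren would need runzan, wynesk, and kyeqil (Recipe 12), but kyeqil is never obtained.
None of the 4 are reached.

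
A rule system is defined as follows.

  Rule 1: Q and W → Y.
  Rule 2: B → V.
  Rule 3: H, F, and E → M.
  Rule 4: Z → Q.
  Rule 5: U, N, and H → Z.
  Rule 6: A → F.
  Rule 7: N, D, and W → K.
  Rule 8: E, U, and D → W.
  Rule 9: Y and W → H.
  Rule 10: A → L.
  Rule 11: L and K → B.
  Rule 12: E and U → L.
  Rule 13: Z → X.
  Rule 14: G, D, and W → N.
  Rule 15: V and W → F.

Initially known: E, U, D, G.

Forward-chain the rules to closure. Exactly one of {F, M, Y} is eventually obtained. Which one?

E and U hold, so L follows (Rule 12).
E, U, and D hold, so W follows (Rule 8).
G, D, and W hold, so N follows (Rule 14).
N, D, and W hold, so K follows (Rule 7).
From L and K, Rule 11 gives B.
B holds, so V follows (Rule 2).
V and W hold, so F follows (Rule 15).
Y would need Q and W (Rule 1), but Q is never established. M would need H, F, and E (Rule 3), but H is never established.

F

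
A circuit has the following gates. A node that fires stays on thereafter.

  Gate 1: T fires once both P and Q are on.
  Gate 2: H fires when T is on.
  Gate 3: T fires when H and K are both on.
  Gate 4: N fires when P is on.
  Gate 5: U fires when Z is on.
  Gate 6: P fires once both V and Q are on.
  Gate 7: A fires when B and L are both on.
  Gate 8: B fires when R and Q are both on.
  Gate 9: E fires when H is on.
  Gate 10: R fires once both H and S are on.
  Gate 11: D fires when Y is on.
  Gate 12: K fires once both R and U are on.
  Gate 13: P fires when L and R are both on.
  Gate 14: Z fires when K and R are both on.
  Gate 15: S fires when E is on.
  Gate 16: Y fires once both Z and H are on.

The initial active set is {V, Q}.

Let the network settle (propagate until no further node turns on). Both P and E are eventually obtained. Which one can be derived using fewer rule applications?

P

P: Gate 6: V and Q on → P on. [1 rule application]
E: Gate 6: V and Q on → P on. P and Q are on, so T fires (Gate 1). Gate 2: T on → H on. H is on, so E fires (Gate 9). [4 rule applications]
P needs fewer.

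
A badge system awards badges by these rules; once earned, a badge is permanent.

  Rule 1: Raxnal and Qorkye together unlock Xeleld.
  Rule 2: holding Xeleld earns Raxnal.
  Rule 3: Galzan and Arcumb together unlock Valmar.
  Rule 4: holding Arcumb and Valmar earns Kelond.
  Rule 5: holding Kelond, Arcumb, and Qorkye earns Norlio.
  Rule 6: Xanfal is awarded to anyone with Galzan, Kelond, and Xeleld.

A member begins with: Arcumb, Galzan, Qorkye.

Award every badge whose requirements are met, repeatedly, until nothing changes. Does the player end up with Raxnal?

No

Raxnal would need Xeleld (Rule 2), but Xeleld is never earned.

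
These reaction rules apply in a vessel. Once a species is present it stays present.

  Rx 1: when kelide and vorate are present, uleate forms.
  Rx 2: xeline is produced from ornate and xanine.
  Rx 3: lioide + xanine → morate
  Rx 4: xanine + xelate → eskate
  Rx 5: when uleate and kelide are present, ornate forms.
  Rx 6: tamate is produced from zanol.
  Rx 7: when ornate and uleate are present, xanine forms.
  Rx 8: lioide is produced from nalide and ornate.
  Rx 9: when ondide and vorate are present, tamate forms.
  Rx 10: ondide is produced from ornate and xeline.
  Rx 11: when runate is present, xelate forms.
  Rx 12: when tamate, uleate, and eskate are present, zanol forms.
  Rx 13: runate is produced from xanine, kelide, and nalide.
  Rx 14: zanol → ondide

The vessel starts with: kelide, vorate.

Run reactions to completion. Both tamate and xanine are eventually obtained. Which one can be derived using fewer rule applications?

xanine: kelide and vorate present → uleate forms (Rx 1). uleate and kelide present → ornate forms (Rx 5). ornate and uleate present → xanine forms (Rx 7). [3 rule applications]
tamate: kelide and vorate present → uleate forms (Rx 1). uleate and kelide present → ornate forms (Rx 5). ornate and uleate present → xanine forms (Rx 7). ornate and xanine present → xeline forms (Rx 2). ornate and xeline present → ondide forms (Rx 10). ondide and vorate present → tamate forms (Rx 9). [6 rule applications]
xanine needs fewer.

xanine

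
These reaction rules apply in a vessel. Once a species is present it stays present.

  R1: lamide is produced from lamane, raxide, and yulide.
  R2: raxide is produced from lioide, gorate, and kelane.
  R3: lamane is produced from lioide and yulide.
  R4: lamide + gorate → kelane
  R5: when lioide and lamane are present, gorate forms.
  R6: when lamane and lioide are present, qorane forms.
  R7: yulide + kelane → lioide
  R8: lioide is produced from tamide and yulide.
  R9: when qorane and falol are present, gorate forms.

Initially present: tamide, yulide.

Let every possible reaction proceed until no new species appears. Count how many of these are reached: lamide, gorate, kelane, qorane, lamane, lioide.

4

tamide and yulide present → lioide forms (R8).
lioide and yulide present → lamane forms (R3).
lioide and lamane present → gorate forms (R5).
lamane and lioide present → qorane forms (R6).
lamide would need lamane, raxide, and yulide (R1), but raxide never forms.
gorate: reached.
kelane would need lamide and gorate (R4), but lamide never forms.
qorane: reached.
lamane: reached.
lioide: reached.
Reached: gorate, qorane, lamane, and lioide — 4 of the 6.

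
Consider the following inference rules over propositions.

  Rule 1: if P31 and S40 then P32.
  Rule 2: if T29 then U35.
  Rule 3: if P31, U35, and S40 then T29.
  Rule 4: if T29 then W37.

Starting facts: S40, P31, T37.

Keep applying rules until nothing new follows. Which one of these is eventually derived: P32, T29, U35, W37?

From P31 and S40, Rule 1 gives P32.
T29 would need P31, U35, and S40 (Rule 3), but U35 is never established. U35 would need T29 (Rule 2), but T29 is never established. W37 would need T29 (Rule 4), but T29 is never established.

P32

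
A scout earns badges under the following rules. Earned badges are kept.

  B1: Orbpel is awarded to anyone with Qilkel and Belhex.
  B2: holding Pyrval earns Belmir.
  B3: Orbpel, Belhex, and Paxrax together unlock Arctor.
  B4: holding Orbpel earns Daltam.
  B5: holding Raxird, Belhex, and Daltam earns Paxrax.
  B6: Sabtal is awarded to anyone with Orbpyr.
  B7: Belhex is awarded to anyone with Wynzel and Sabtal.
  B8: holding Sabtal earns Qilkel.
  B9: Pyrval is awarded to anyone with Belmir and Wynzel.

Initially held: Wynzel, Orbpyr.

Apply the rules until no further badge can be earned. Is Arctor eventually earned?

Arctor would need Orbpel, Belhex, and Paxrax (B3), but Paxrax is never earned.

No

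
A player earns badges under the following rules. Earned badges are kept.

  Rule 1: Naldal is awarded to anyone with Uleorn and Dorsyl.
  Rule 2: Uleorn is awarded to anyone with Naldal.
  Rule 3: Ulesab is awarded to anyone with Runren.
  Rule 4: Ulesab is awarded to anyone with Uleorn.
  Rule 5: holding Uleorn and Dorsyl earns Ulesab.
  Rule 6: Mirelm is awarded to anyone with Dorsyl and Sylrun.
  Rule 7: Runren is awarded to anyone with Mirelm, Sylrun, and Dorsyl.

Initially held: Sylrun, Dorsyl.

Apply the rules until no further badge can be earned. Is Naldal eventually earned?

Naldal would need Uleorn and Dorsyl (Rule 1), but Uleorn is never earned.

No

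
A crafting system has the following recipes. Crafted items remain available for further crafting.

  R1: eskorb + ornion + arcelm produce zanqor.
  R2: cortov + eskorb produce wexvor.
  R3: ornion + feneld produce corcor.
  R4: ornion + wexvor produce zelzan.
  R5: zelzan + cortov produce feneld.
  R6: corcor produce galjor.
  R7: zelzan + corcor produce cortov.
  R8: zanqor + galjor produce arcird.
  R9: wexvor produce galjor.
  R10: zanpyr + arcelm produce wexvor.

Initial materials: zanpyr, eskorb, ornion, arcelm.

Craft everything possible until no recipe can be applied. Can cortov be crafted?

No

cortov would need zelzan and corcor (R7), but corcor is never obtained.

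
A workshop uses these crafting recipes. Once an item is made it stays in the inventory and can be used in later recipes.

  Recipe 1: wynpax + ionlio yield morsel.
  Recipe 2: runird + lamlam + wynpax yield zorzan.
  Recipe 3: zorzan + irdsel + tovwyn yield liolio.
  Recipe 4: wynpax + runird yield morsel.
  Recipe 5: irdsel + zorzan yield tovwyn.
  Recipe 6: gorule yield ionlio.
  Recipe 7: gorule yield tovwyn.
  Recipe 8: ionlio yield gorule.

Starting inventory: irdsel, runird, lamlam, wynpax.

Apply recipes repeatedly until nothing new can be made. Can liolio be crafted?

Yes

runird + lamlam + wynpax → zorzan (Recipe 2).
irdsel + zorzan → tovwyn (Recipe 5).
zorzan + irdsel + tovwyn → liolio (Recipe 3).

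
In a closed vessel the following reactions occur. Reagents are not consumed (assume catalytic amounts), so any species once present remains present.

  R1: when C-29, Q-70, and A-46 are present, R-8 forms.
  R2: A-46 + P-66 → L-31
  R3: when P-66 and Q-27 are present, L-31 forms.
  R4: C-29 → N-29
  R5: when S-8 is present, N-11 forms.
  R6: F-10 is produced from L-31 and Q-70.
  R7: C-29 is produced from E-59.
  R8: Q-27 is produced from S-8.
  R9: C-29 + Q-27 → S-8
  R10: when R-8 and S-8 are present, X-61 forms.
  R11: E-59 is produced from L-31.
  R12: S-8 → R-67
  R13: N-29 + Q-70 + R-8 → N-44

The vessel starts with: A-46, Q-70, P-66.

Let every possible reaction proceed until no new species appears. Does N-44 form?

A-46 and P-66 present → L-31 forms (R2).
L-31 present → E-59 forms (R11).
E-59 present → C-29 forms (R7).
C-29, Q-70, and A-46 present → R-8 forms (R1).
C-29 present → N-29 forms (R4).
N-29, Q-70, and R-8 present → N-44 forms (R13).

Yes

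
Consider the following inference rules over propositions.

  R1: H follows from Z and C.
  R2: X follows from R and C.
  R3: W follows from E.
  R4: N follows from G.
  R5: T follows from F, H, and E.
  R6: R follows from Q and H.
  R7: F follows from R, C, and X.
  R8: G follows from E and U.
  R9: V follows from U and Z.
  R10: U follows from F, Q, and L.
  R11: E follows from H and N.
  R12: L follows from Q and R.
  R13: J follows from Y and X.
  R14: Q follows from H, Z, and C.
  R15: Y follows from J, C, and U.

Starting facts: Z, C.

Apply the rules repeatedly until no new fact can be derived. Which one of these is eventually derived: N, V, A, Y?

Z and C hold, so H follows (R1).
From H, Z, and C, R14 gives Q.
Q and H hold, so R follows (R6).
Q and R hold, so L follows (R12).
R and C hold, so X follows (R2).
From R, C, and X, R7 gives F.
F, Q, and L hold, so U follows (R10).
U and Z hold, so V follows (R9).
No rule produces A, and it is not given. N would need G (R4), but G is never established. Y would need J, C, and U (R15), but J is never established.

V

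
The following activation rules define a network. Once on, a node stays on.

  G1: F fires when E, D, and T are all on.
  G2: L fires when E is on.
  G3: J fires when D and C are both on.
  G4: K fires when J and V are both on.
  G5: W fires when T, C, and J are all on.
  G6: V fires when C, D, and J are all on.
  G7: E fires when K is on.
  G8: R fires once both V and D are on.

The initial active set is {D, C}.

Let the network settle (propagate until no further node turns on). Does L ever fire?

G3: D and C on → J on.
G6: C, D, and J on → V on.
G4: J and V on → K on.
K is on, so E fires (G7).
E is on, so L fires (G2).

Yes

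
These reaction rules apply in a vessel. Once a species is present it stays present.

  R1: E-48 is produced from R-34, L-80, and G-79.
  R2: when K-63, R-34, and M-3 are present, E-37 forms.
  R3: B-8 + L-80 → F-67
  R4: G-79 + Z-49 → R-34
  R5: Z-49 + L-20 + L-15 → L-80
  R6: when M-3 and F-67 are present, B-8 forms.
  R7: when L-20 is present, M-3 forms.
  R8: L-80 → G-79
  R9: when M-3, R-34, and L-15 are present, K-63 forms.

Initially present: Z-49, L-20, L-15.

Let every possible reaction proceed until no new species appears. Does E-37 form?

Yes

L-20 present → M-3 forms (R7).
Z-49, L-20, and L-15 present → L-80 forms (R5).
L-80 present → G-79 forms (R8).
G-79 and Z-49 present → R-34 forms (R4).
M-3, R-34, and L-15 present → K-63 forms (R9).
K-63, R-34, and M-3 present → E-37 forms (R2).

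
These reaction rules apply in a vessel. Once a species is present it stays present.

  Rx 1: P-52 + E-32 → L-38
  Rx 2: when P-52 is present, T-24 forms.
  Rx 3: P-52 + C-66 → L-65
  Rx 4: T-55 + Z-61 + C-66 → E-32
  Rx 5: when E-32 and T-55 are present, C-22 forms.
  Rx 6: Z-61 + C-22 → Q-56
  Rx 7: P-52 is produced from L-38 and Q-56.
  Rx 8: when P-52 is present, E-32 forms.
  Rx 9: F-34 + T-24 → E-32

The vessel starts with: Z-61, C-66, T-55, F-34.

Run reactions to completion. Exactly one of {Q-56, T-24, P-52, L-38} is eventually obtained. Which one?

Q-56

T-55, Z-61, and C-66 present → E-32 forms (Rx 4).
E-32 and T-55 present → C-22 forms (Rx 5).
Z-61 and C-22 present → Q-56 forms (Rx 6).
P-52 would need L-38 and Q-56 (Rx 7), but L-38 never forms. L-38 would need P-52 and E-32 (Rx 1), but P-52 never forms. T-24 would need P-52 (Rx 2), but P-52 never forms.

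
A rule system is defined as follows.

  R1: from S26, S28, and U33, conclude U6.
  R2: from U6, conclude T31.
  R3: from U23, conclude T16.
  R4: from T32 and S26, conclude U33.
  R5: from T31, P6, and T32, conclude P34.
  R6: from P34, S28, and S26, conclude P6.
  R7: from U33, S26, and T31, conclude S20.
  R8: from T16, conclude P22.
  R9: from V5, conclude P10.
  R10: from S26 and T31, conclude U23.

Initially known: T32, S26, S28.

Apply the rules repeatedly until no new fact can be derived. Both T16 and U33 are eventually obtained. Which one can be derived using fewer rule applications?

U33

U33: T32 and S26 hold, so U33 follows (R4). [1 rule application]
T16: From T32 and S26, R4 gives U33. S26, S28, and U33 hold, so U6 follows (R1). U6 holds, so T31 follows (R2). S26 and T31 hold, so U23 follows (R10). U23 holds, so T16 follows (R3). [5 rule applications]
U33 needs fewer.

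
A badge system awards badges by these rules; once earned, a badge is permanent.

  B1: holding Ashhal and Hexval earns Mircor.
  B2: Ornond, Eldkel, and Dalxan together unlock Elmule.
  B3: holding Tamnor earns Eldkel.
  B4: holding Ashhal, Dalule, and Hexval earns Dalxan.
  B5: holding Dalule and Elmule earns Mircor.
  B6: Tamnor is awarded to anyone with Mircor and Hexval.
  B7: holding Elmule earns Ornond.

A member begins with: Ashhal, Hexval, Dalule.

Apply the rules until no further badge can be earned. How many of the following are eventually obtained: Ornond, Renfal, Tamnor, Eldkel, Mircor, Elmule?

With Ashhal and Hexval, Mircor is earned (B1).
With Mircor and Hexval, Tamnor is earned (B6).
With Tamnor, Eldkel is earned (B3).
Ornond would need Elmule (B7), but Elmule is never earned.
No rule produces Renfal, and it is not given.
Tamnor: reached.
Eldkel: reached.
Mircor: reached.
Elmule would need Ornond, Eldkel, and Dalxan (B2), but Ornond is never earned.
Reached: Tamnor, Eldkel, and Mircor — 3 of the 6.

3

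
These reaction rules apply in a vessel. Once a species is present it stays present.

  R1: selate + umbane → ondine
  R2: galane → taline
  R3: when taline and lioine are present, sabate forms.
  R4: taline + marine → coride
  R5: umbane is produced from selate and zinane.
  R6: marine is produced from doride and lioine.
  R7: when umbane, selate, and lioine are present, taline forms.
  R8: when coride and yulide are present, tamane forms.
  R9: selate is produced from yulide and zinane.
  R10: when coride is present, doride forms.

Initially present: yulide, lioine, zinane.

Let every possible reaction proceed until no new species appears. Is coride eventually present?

No

coride would need taline and marine (R4), but marine never forms.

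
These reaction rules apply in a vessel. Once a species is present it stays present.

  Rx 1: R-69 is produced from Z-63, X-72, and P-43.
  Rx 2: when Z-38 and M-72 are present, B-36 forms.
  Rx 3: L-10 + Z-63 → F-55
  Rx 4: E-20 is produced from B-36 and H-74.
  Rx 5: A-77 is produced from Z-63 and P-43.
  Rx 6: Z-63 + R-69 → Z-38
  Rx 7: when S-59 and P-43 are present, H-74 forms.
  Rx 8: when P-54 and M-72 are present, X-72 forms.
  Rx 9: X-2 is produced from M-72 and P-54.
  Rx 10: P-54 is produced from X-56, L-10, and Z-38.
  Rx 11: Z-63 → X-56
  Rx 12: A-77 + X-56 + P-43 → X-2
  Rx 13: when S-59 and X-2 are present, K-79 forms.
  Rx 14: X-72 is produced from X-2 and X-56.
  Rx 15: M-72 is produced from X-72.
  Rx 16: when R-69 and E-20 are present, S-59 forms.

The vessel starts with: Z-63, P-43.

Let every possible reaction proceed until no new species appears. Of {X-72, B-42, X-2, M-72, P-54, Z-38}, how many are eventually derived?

Z-63 and P-43 present → A-77 forms (Rx 5).
Z-63 present → X-56 forms (Rx 11).
A-77, X-56, and P-43 present → X-2 forms (Rx 12).
X-2 and X-56 present → X-72 forms (Rx 14).
X-72 present → M-72 forms (Rx 15).
Z-63, X-72, and P-43 present → R-69 forms (Rx 1).
Z-63 and R-69 present → Z-38 forms (Rx 6).
X-72: reached.
No rule produces B-42, and it is not given.
X-2: reached.
M-72: reached.
P-54 would need X-56, L-10, and Z-38 (Rx 10), but L-10 never forms.
Z-38: reached.
Reached: X-72, X-2, M-72, and Z-38 — 4 of the 6.

4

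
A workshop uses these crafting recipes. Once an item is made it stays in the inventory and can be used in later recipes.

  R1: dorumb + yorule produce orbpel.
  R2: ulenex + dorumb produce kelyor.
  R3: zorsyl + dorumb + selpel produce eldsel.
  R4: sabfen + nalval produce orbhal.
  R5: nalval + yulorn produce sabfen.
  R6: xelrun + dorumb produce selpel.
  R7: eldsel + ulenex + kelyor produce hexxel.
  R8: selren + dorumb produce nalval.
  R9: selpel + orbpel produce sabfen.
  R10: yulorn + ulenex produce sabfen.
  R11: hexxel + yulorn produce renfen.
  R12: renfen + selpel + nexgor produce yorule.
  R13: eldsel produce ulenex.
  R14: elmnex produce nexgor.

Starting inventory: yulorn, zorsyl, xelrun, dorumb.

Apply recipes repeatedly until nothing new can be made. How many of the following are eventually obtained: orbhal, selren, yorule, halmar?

orbhal would need sabfen and nalval (R4), but nalval is never obtained.
No rule produces selren, and it is not given.
yorule would need renfen, selpel, and nexgor (R12), but nexgor is never obtained.
No rule produces halmar, and it is not given.
None of the 4 are reached.

0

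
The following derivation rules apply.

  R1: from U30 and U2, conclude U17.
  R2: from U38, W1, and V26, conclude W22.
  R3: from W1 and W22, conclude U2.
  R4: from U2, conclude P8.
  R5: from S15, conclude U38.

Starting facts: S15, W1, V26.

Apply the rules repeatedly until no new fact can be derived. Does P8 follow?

Yes

From S15, R5 gives U38.
U38, W1, and V26 hold, so W22 follows (R2).
W1 and W22 hold, so U2 follows (R3).
U2 holds, so P8 follows (R4).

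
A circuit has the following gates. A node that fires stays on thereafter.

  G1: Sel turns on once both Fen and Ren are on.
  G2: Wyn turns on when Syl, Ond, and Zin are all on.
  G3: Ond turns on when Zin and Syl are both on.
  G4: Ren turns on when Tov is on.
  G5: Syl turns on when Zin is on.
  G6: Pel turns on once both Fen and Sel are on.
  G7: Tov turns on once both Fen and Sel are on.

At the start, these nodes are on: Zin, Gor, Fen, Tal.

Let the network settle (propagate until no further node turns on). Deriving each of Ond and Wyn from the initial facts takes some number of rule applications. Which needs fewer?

Ond: Zin is on, so Syl turns on (G5). G3: Zin and Syl on → Ond on. [2 rule applications]
Wyn: G5: Zin on → Syl on. G3: Zin and Syl on → Ond on. G2: Syl, Ond, and Zin on → Wyn on. [3 rule applications]
Ond needs fewer.

Ond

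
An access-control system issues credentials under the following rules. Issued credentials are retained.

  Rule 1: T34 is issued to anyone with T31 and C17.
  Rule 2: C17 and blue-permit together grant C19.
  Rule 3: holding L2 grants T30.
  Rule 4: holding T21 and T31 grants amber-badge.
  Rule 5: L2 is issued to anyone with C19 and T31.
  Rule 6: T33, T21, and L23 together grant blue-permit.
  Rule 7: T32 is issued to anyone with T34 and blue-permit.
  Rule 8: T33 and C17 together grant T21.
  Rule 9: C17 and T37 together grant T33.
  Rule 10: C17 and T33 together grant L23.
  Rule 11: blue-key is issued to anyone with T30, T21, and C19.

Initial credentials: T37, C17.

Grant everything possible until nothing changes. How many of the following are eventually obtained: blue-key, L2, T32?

blue-key would need T30, T21, and C19 (Rule 11), but T30 is never granted.
L2 would need C19 and T31 (Rule 5), but T31 is never granted.
T32 would need T34 and blue-permit (Rule 7), but T34 is never granted.
None of the 3 are reached.

0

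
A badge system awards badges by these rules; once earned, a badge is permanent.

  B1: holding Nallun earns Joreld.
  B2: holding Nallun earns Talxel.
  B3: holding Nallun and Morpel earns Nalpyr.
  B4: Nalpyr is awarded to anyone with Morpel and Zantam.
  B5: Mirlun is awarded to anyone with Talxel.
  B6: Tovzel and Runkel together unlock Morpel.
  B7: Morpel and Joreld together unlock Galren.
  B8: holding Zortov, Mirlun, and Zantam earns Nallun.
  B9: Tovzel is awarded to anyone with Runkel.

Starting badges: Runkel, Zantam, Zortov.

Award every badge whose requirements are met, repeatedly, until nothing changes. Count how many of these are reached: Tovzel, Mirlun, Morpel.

2

With Runkel, Tovzel is earned (B9).
With Tovzel and Runkel, Morpel is earned (B6).
Tovzel: reached.
Mirlun would need Talxel (B5), but Talxel is never earned.
Morpel: reached.
Reached: Tovzel and Morpel — 2 of the 3.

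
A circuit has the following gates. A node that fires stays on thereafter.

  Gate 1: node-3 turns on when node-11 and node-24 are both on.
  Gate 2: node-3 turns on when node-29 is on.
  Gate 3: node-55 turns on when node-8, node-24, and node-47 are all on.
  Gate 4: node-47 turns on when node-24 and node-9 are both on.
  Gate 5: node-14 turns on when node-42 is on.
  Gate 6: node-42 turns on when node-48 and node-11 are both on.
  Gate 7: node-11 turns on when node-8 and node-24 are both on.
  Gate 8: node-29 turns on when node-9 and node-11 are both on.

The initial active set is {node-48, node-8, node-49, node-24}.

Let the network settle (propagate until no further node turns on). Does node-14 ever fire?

Yes

Gate 7: node-8 and node-24 on → node-11 on.
node-48 and node-11 are on, so node-42 turns on (Gate 6).
node-42 is on, so node-14 turns on (Gate 5).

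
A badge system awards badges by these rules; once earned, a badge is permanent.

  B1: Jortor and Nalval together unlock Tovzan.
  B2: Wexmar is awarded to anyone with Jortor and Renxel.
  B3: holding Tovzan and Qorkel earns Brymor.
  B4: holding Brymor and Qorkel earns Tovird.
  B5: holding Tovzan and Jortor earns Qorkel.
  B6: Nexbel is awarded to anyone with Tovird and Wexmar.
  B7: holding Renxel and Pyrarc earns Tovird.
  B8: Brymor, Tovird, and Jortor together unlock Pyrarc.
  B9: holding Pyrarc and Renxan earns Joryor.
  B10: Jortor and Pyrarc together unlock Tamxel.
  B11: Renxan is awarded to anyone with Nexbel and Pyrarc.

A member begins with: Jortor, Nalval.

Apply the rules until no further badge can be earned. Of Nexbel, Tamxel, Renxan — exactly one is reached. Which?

With Jortor and Nalval, Tovzan is earned (B1).
With Tovzan and Jortor, Qorkel is earned (B5).
With Tovzan and Qorkel, Brymor is earned (B3).
With Brymor and Qorkel, Tovird is earned (B4).
With Brymor, Tovird, and Jortor, Pyrarc is earned (B8).
With Jortor and Pyrarc, Tamxel is earned (B10).
Nexbel would need Tovird and Wexmar (B6), but Wexmar is never earned. Renxan would need Nexbel and Pyrarc (B11), but Nexbel is never earned.

Tamxel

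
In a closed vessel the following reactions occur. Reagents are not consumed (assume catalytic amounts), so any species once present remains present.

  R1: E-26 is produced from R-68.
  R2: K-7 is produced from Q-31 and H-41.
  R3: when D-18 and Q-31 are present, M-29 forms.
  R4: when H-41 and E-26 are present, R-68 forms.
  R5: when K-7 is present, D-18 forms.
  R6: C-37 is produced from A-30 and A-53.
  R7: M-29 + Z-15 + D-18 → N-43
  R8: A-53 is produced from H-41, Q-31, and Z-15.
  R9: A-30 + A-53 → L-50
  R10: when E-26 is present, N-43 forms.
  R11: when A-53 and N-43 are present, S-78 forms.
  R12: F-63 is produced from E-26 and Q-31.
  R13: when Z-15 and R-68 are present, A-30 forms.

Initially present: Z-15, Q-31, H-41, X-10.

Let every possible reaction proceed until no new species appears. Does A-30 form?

A-30 would need Z-15 and R-68 (R13), but R-68 never forms.

No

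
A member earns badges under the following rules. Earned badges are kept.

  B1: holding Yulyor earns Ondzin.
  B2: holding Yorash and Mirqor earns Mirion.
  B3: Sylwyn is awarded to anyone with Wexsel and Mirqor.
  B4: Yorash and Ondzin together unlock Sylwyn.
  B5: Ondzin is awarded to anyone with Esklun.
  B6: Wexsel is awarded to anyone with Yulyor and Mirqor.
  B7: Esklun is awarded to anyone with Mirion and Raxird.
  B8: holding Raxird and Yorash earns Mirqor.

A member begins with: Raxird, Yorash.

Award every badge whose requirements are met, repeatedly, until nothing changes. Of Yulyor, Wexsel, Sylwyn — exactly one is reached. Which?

Sylwyn

With Raxird and Yorash, Mirqor is earned (B8).
With Yorash and Mirqor, Mirion is earned (B2).
With Mirion and Raxird, Esklun is earned (B7).
With Esklun, Ondzin is earned (B5).
With Yorash and Ondzin, Sylwyn is earned (B4).
No rule produces Yulyor, and it is not given. Wexsel would need Yulyor and Mirqor (B6), but Yulyor is never earned.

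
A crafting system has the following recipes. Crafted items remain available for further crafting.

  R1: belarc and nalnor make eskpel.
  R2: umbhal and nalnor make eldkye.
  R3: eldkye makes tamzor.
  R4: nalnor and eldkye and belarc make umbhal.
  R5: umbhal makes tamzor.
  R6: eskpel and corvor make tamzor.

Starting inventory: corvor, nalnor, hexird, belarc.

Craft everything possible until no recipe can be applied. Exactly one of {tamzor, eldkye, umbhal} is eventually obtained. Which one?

belarc and nalnor → eskpel (R1).
Using R6, eskpel and corvor make tamzor.
eldkye would need umbhal and nalnor (R2), but umbhal is never obtained. umbhal would need nalnor, eldkye, and belarc (R4), but eldkye is never obtained.

tamzor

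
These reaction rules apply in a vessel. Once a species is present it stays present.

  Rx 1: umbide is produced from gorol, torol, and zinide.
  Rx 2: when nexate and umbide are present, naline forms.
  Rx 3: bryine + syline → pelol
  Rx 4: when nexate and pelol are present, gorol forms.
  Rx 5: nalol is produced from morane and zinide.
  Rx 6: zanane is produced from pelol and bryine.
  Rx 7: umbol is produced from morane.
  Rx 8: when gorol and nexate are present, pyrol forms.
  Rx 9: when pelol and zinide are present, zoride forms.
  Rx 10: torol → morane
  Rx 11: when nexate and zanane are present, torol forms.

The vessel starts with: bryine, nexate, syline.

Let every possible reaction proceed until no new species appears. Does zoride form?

zoride would need pelol and zinide (Rx 9), but zinide never forms.

No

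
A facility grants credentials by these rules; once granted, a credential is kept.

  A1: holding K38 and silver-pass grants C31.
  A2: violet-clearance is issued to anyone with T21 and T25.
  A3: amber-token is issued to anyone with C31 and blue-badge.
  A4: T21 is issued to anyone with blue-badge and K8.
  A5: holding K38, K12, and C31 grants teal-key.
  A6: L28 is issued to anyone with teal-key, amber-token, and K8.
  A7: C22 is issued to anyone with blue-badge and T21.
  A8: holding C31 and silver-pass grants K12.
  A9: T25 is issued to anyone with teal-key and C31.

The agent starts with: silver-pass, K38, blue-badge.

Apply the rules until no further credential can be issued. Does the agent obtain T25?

Yes

Holding K38 and silver-pass grants C31 (A1).
Holding C31 and silver-pass grants K12 (A8).
Holding K38, K12, and C31 grants teal-key (A5).
Holding teal-key and C31 grants T25 (A9).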